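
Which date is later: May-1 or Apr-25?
May-1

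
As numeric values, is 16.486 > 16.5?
False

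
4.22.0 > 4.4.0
True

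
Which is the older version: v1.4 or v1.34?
v1.4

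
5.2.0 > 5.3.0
False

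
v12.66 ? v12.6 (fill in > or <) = >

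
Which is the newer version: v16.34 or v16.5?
v16.34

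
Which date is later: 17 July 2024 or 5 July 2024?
17 July 2024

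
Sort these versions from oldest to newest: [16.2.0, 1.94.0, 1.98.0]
[1.94.0, 1.98.0, 16.2.0]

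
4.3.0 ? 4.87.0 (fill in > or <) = <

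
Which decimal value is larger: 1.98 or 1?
1.98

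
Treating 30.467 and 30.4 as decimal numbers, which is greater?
30.467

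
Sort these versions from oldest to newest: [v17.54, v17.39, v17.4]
[v17.4, v17.39, v17.54]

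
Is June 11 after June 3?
Yes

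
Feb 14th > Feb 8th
True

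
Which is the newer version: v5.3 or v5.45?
v5.45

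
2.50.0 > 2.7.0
True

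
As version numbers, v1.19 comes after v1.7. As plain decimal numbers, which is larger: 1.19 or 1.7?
1.7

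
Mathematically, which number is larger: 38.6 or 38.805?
38.805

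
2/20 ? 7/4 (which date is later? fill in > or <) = <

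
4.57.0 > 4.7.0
True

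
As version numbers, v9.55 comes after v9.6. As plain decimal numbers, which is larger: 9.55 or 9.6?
9.6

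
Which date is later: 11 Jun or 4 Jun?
11 Jun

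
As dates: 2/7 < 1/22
False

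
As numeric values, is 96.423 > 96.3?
True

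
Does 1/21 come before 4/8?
Yes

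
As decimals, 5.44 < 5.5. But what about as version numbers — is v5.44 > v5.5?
True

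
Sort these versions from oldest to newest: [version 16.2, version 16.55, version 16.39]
[version 16.2, version 16.39, version 16.55]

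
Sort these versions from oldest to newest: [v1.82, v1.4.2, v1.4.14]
[v1.4.2, v1.4.14, v1.82]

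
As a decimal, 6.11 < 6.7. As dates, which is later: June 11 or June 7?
June 11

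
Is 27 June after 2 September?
No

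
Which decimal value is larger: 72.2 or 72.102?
72.2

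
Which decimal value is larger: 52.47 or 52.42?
52.47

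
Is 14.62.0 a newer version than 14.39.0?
Yes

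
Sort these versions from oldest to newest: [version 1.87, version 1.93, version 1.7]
[version 1.7, version 1.87, version 1.93]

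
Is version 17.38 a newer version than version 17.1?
Yes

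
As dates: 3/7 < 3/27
True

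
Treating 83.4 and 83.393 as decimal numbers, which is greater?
83.4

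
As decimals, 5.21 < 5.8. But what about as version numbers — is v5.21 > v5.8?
True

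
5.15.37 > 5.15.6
True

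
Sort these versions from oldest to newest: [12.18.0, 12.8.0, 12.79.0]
[12.8.0, 12.18.0, 12.79.0]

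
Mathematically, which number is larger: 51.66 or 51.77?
51.77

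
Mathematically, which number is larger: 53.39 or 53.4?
53.4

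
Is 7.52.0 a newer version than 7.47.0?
Yes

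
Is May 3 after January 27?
Yes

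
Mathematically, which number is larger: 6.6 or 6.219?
6.6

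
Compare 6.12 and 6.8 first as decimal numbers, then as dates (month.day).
As decimals: 6.12 < 6.8. As dates: 6/12 is later than 6/8 (day 12 > day 8).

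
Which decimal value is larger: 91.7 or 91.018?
91.7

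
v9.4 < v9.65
True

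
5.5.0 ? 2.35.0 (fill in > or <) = >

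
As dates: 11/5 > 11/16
False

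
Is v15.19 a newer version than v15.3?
Yes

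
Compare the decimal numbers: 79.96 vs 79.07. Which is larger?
79.96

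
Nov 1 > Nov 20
False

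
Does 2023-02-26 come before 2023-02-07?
No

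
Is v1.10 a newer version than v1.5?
Yes. Version numbers are compared segment by segment as integers, not as decimals: minor version 10 > 5, so v1.10 > v1.5 (even though the decimal 1.10 < 1.5).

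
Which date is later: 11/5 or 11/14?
11/14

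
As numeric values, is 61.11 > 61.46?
False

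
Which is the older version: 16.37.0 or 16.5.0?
16.5.0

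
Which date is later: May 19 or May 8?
May 19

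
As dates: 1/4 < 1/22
True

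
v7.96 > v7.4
True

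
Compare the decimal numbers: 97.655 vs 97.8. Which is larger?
97.8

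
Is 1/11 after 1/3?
Yes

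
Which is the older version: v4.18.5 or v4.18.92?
v4.18.5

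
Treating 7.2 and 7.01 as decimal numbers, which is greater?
7.2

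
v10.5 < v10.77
True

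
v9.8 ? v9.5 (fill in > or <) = >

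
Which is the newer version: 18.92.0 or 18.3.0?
18.92.0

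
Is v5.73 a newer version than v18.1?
No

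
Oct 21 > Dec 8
False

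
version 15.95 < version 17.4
True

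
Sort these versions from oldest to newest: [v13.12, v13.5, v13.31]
[v13.5, v13.12, v13.31]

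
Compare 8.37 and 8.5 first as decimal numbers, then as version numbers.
As decimals: 8.37 < 8.5. As versions: v8.37 > v8.5 (minor version 37 > 5).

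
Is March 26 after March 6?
Yes. Day 26 comes after day 6 in March — this is a date comparison, not a decimal one (the decimal 3.26 would be smaller than 3.6).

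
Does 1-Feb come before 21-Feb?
Yes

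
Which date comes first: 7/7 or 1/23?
1/23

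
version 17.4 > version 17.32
False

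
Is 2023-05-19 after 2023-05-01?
Yes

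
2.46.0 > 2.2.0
True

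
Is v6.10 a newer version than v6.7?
Yes. Version numbers are compared segment by segment as integers, not as decimals: minor version 10 > 7, so v6.10 > v6.7 (even though the decimal 6.10 < 6.7).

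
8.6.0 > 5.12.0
True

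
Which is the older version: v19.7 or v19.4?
v19.4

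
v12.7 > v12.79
False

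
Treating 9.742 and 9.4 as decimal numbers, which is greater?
9.742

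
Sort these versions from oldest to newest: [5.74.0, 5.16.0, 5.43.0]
[5.16.0, 5.43.0, 5.74.0]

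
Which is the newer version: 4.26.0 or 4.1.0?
4.26.0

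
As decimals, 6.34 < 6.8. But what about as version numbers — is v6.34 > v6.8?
True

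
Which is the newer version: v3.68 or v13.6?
v13.6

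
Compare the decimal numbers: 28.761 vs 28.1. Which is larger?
28.761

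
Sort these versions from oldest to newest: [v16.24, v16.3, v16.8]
[v16.3, v16.8, v16.24]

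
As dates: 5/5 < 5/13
True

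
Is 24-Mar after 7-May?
No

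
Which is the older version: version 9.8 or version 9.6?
version 9.6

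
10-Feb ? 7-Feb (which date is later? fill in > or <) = >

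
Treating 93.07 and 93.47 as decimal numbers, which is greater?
93.47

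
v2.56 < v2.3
False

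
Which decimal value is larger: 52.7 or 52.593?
52.7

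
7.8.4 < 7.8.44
True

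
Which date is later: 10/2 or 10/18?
10/18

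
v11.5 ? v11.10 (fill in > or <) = <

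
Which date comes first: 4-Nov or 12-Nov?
4-Nov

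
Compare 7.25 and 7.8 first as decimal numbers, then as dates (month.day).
As decimals: 7.25 < 7.8. As dates: 7/25 is later than 7/8 (day 25 > day 8).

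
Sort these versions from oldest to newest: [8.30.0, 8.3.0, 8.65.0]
[8.3.0, 8.30.0, 8.65.0]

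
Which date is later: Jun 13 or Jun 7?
Jun 13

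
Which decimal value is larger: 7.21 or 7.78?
7.78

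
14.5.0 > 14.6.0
False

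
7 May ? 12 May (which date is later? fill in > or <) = <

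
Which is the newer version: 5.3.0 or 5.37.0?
5.37.0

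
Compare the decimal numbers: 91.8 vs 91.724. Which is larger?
91.8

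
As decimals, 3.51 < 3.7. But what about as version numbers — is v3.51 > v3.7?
True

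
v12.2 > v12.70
False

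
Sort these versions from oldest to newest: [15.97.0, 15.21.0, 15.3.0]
[15.3.0, 15.21.0, 15.97.0]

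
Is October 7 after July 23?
Yes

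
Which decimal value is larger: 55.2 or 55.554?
55.554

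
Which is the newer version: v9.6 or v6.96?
v9.6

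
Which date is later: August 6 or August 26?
August 26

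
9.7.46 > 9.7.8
True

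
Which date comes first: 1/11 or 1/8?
1/8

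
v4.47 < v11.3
True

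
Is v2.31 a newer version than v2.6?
Yes. Version numbers are compared segment by segment as integers, not as decimals: minor version 31 > 6, so v2.31 > v2.6 (even though the decimal 2.31 < 2.6).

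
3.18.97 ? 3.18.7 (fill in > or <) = >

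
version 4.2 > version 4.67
False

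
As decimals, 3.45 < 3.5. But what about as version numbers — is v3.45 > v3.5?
True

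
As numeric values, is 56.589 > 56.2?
True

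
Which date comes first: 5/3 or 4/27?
4/27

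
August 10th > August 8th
True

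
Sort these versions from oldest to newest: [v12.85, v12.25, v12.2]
[v12.2, v12.25, v12.85]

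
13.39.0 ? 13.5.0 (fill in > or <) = >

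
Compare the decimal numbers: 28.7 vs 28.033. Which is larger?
28.7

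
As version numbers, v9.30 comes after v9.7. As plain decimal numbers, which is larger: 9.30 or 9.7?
9.7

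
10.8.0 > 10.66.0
False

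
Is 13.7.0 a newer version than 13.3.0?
Yes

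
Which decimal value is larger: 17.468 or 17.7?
17.7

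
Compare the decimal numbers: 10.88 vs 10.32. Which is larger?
10.88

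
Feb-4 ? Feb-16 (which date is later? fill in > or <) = <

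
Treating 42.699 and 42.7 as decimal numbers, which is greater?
42.7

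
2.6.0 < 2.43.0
True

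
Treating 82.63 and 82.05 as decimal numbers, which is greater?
82.63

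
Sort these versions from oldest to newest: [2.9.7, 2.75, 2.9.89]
[2.9.7, 2.9.89, 2.75]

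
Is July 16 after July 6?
Yes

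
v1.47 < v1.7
False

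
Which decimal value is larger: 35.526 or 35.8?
35.8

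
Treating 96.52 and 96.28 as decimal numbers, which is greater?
96.52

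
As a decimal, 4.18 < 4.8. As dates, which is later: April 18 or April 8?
April 18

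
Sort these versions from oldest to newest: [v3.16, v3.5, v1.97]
[v1.97, v3.5, v3.16]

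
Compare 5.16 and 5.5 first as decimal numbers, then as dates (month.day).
As decimals: 5.16 < 5.5. As dates: 5/16 is later than 5/5 (day 16 > day 5).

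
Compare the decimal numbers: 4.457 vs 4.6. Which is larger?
4.6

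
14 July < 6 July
False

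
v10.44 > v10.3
True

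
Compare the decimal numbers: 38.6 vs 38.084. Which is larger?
38.6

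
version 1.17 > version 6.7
False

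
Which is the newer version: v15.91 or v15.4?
v15.91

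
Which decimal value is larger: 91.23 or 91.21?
91.23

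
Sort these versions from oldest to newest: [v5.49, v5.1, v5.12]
[v5.1, v5.12, v5.49]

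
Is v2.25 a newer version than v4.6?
No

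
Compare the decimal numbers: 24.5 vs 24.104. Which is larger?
24.5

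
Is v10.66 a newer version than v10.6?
Yes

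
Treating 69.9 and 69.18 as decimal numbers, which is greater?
69.9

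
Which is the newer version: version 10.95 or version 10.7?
version 10.95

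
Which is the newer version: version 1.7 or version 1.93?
version 1.93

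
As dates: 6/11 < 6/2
False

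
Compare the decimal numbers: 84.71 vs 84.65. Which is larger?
84.71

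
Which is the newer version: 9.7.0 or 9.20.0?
9.20.0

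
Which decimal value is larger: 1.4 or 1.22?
1.4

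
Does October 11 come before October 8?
No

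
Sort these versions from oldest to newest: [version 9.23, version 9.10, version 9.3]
[version 9.3, version 9.10, version 9.23]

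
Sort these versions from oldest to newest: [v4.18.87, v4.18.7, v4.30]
[v4.18.7, v4.18.87, v4.30]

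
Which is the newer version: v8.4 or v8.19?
v8.19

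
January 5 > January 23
False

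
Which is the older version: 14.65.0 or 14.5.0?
14.5.0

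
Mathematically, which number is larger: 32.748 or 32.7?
32.748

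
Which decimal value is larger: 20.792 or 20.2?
20.792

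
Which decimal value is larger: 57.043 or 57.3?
57.3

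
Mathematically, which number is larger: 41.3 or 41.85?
41.85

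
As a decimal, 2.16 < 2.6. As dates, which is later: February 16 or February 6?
February 16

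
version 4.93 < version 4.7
False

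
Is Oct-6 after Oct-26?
No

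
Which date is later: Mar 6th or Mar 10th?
Mar 10th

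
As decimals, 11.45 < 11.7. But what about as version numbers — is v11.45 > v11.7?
True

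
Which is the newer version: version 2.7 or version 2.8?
version 2.8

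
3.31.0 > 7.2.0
False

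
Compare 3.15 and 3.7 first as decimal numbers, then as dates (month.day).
As decimals: 3.15 < 3.7. As dates: 3/15 is later than 3/7 (day 15 > day 7).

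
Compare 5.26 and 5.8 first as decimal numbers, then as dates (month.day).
As decimals: 5.26 < 5.8. As dates: 5/26 is later than 5/8 (day 26 > day 8).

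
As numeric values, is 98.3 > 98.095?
True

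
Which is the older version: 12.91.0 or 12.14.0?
12.14.0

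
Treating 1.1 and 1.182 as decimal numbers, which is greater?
1.182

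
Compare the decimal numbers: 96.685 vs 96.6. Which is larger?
96.685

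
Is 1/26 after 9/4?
No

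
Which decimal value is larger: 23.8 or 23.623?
23.8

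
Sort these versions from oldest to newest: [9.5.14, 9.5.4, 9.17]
[9.5.4, 9.5.14, 9.17]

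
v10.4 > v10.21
False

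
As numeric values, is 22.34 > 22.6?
False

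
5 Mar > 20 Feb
True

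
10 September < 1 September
False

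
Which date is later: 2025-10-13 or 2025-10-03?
2025-10-13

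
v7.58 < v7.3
False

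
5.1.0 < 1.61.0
False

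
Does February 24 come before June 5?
Yes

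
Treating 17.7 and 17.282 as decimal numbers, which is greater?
17.7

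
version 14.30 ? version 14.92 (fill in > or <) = <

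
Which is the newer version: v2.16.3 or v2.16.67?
v2.16.67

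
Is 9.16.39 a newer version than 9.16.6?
Yes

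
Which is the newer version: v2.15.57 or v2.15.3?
v2.15.57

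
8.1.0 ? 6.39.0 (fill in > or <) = >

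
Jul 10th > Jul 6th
True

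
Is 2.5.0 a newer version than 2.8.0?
No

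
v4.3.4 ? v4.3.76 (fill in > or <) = <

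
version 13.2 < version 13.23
True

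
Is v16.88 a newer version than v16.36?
Yes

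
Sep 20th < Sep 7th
False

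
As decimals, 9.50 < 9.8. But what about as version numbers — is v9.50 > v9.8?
True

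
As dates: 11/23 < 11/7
False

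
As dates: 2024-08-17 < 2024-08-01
False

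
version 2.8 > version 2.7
True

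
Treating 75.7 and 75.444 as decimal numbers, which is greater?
75.7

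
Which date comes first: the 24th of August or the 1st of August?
the 1st of August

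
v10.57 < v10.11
False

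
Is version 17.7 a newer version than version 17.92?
No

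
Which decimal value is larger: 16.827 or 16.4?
16.827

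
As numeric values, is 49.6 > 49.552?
True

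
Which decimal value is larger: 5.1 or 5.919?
5.919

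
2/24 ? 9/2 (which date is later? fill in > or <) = <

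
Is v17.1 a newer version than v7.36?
Yes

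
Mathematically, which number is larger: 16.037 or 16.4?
16.4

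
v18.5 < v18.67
True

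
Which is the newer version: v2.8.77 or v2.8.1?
v2.8.77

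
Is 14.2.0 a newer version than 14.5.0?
No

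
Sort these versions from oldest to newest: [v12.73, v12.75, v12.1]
[v12.1, v12.73, v12.75]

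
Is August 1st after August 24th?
No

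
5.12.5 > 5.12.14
False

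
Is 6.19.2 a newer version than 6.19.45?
No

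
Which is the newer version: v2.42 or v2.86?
v2.86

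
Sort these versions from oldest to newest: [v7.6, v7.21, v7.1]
[v7.1, v7.6, v7.21]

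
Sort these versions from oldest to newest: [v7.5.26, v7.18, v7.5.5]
[v7.5.5, v7.5.26, v7.18]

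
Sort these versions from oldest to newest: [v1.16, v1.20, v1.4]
[v1.4, v1.16, v1.20]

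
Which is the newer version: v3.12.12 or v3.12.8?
v3.12.12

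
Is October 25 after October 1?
Yes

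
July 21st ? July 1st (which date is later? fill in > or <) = >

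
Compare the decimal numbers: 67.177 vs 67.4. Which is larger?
67.4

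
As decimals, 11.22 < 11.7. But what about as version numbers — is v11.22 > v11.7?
True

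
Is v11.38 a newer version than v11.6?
Yes. Version numbers are compared segment by segment as integers, not as decimals: minor version 38 > 6, so v11.38 > v11.6 (even though the decimal 11.38 < 11.6).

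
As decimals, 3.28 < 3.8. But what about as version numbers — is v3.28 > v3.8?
True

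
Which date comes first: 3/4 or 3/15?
3/4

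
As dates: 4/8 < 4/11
True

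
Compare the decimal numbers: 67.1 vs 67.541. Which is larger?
67.541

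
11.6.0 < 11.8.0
True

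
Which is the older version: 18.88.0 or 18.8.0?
18.8.0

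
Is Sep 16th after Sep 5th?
Yes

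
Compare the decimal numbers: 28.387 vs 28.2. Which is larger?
28.387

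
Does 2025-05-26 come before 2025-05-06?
No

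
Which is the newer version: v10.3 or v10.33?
v10.33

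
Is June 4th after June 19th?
No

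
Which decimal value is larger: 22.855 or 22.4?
22.855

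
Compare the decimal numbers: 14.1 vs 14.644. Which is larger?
14.644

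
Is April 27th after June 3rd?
No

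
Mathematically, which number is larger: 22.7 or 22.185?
22.7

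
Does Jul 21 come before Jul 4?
No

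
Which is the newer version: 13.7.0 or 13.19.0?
13.19.0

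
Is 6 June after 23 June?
No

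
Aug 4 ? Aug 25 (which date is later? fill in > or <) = <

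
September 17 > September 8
True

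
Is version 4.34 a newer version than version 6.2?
No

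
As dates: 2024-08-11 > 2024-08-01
True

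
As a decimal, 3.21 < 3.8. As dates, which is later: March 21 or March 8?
March 21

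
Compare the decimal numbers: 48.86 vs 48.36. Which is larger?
48.86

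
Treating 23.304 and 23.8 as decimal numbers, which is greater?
23.8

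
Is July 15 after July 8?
Yes. Day 15 comes after day 8 in July — this is a date comparison, not a decimal one (the decimal 7.15 would be smaller than 7.8).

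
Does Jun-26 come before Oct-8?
Yes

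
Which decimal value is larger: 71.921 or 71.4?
71.921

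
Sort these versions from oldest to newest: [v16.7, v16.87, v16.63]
[v16.7, v16.63, v16.87]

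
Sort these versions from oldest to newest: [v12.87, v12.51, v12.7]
[v12.7, v12.51, v12.87]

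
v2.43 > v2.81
False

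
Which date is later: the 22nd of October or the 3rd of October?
the 22nd of October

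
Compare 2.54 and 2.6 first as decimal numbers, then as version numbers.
As decimals: 2.54 < 2.6. As versions: v2.54 > v2.6 (minor version 54 > 6).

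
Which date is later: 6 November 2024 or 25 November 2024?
25 November 2024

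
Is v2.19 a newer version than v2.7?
Yes. Version numbers are compared segment by segment as integers, not as decimals: minor version 19 > 7, so v2.19 > v2.7 (even though the decimal 2.19 < 2.7).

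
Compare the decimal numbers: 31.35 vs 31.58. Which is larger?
31.58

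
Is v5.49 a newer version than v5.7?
Yes. Version numbers are compared segment by segment as integers, not as decimals: minor version 49 > 7, so v5.49 > v5.7 (even though the decimal 5.49 < 5.7).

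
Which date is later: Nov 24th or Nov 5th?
Nov 24th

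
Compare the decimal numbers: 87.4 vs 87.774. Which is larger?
87.774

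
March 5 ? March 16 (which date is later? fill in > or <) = <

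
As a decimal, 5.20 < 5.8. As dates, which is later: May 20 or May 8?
May 20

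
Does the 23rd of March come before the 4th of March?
No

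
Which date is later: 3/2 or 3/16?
3/16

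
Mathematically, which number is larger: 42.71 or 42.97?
42.97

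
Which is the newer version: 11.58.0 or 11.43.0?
11.58.0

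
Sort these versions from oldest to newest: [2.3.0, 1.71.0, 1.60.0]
[1.60.0, 1.71.0, 2.3.0]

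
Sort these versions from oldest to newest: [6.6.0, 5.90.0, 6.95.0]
[5.90.0, 6.6.0, 6.95.0]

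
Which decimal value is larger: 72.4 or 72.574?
72.574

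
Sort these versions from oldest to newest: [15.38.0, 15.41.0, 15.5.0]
[15.5.0, 15.38.0, 15.41.0]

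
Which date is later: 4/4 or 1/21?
4/4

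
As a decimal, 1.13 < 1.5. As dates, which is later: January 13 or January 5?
January 13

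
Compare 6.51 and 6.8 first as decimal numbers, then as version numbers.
As decimals: 6.51 < 6.8. As versions: v6.51 > v6.8 (minor version 51 > 8).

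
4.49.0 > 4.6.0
True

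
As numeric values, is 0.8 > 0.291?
True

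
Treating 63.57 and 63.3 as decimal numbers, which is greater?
63.57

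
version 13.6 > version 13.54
False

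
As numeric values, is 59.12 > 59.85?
False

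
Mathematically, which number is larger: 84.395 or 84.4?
84.4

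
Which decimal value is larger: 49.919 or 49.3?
49.919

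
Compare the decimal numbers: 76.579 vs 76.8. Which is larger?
76.8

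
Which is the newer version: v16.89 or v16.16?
v16.89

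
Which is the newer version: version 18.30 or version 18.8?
version 18.30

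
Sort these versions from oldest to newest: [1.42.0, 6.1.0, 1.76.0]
[1.42.0, 1.76.0, 6.1.0]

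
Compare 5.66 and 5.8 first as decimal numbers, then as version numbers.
As decimals: 5.66 < 5.8. As versions: v5.66 > v5.8 (minor version 66 > 8).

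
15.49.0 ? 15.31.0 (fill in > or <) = >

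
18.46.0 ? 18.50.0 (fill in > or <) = <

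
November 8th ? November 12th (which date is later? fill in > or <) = <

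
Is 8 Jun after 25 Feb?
Yes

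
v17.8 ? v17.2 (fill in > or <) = >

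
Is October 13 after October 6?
Yes. Day 13 comes after day 6 in October — this is a date comparison, not a decimal one (the decimal 10.13 would be smaller than 10.6).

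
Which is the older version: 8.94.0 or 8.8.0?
8.8.0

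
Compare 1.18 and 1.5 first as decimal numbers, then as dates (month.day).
As decimals: 1.18 < 1.5. As dates: 1/18 is later than 1/5 (day 18 > day 5).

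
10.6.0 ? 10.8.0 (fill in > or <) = <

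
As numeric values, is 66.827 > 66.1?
True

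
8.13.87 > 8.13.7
True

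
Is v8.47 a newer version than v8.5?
Yes. Version numbers are compared segment by segment as integers, not as decimals: minor version 47 > 5, so v8.47 > v8.5 (even though the decimal 8.47 < 8.5).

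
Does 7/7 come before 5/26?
No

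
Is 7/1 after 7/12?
No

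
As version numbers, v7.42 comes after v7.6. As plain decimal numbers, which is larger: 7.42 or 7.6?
7.6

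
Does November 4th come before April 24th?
No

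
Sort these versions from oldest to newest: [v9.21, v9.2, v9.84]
[v9.2, v9.21, v9.84]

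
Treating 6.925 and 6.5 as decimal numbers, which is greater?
6.925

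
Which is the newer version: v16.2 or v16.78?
v16.78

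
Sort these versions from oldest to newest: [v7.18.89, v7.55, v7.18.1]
[v7.18.1, v7.18.89, v7.55]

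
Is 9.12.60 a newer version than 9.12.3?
Yes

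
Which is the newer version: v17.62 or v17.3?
v17.62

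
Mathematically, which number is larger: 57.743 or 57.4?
57.743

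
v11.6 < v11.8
True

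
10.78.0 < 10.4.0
False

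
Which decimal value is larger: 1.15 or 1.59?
1.59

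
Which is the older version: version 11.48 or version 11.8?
version 11.8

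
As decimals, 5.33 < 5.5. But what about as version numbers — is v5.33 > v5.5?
True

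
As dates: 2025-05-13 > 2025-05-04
True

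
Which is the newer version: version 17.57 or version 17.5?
version 17.57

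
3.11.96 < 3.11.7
False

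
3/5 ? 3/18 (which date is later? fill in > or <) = <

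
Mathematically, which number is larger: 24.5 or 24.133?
24.5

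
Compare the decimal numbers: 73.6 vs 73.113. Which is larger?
73.6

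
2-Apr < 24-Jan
False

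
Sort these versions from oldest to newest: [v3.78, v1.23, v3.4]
[v1.23, v3.4, v3.78]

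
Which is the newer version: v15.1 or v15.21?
v15.21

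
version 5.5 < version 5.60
True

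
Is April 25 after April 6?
Yes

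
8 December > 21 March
True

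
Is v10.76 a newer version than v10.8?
Yes. Version numbers are compared segment by segment as integers, not as decimals: minor version 76 > 8, so v10.76 > v10.8 (even though the decimal 10.76 < 10.8).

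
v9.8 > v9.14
False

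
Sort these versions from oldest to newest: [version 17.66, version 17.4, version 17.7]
[version 17.4, version 17.7, version 17.66]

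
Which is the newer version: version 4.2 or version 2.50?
version 4.2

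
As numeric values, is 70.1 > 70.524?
False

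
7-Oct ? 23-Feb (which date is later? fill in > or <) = >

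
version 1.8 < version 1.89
True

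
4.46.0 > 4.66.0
False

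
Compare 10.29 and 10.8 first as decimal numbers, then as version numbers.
As decimals: 10.29 < 10.8. As versions: v10.29 > v10.8 (minor version 29 > 8).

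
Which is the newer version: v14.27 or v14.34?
v14.34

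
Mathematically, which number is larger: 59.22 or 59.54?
59.54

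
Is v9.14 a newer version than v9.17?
No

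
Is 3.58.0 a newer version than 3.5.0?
Yes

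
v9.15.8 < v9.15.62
True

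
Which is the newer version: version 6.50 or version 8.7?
version 8.7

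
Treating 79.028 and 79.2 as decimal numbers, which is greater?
79.2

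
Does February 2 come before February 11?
Yes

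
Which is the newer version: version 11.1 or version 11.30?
version 11.30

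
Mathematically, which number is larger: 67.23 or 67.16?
67.23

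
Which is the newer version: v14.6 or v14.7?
v14.7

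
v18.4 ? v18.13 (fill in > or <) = <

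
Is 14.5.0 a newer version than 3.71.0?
Yes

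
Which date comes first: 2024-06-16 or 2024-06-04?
2024-06-04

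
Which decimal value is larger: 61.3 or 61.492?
61.492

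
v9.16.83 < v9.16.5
False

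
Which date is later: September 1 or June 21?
September 1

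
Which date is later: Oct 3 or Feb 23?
Oct 3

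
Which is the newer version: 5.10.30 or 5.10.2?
5.10.30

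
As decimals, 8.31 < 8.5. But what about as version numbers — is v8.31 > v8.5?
True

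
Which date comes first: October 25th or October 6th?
October 6th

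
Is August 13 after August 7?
Yes. Day 13 comes after day 7 in August — this is a date comparison, not a decimal one (the decimal 8.13 would be smaller than 8.7).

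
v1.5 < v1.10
True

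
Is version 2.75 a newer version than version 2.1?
Yes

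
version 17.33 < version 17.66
True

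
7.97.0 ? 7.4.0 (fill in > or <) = >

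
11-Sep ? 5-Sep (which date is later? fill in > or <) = >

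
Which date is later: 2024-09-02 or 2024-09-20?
2024-09-20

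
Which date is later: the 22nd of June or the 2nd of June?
the 22nd of June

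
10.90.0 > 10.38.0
True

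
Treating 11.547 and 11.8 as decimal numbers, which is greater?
11.8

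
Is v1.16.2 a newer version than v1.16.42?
No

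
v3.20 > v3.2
True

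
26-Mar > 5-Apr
False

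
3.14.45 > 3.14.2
True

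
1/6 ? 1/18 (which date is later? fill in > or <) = <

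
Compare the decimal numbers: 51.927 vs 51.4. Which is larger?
51.927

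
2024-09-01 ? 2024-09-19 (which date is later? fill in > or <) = <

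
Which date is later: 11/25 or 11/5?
11/25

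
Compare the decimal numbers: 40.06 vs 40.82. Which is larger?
40.82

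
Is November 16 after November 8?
Yes. Day 16 comes after day 8 in November — this is a date comparison, not a decimal one (the decimal 11.16 would be smaller than 11.8).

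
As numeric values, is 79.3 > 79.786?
False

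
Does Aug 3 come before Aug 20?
Yes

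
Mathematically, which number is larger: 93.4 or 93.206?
93.4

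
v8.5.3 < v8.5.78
True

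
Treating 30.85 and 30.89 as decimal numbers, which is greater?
30.89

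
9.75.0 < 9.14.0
False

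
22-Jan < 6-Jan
False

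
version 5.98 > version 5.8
True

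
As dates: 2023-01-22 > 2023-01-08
True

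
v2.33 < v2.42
True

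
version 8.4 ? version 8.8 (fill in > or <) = <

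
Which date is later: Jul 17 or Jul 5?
Jul 17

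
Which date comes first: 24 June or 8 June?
8 June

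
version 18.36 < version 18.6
False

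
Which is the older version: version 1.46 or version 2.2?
version 1.46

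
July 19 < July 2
False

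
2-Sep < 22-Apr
False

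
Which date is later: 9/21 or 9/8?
9/21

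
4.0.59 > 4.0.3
True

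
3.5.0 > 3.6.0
False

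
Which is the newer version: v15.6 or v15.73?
v15.73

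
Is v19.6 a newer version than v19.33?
No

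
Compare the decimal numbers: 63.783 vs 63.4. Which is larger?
63.783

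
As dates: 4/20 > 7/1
False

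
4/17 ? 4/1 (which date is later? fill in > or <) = >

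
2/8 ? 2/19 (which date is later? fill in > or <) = <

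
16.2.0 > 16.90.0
False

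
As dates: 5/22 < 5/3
False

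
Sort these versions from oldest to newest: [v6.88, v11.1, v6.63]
[v6.63, v6.88, v11.1]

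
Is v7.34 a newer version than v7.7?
Yes. Version numbers are compared segment by segment as integers, not as decimals: minor version 34 > 7, so v7.34 > v7.7 (even though the decimal 7.34 < 7.7).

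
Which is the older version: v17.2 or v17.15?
v17.2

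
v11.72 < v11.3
False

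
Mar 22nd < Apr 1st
True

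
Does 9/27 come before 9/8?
No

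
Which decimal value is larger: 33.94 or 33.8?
33.94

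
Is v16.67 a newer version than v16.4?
Yes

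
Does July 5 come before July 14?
Yes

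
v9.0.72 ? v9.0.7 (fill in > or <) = >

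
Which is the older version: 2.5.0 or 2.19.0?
2.5.0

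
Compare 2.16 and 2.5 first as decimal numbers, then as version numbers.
As decimals: 2.16 < 2.5. As versions: v2.16 > v2.5 (minor version 16 > 5).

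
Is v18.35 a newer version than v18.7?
Yes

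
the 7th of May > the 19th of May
False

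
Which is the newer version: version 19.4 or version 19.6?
version 19.6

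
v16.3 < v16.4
True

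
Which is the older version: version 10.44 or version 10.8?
version 10.8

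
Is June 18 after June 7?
Yes. Day 18 comes after day 7 in June — this is a date comparison, not a decimal one (the decimal 6.18 would be smaller than 6.7).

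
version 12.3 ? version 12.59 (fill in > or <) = <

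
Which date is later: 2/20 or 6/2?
6/2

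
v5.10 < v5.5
False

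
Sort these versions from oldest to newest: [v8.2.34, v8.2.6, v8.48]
[v8.2.6, v8.2.34, v8.48]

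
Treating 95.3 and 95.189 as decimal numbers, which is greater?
95.3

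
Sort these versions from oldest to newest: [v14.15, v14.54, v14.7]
[v14.7, v14.15, v14.54]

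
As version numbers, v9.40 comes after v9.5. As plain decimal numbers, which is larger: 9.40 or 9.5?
9.5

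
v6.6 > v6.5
True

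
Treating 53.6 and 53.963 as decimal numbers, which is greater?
53.963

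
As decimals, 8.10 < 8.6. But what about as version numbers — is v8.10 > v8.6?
True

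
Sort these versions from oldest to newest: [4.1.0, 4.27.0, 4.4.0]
[4.1.0, 4.4.0, 4.27.0]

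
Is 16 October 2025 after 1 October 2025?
Yes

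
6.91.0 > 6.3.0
True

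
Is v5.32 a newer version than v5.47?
No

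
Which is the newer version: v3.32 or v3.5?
v3.32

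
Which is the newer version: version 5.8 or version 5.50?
version 5.50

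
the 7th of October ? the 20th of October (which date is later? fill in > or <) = <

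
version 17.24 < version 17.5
False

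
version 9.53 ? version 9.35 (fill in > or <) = >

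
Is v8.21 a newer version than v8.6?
Yes. Version numbers are compared segment by segment as integers, not as decimals: minor version 21 > 6, so v8.21 > v8.6 (even though the decimal 8.21 < 8.6).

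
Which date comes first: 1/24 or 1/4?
1/4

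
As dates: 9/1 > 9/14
False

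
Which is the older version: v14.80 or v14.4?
v14.4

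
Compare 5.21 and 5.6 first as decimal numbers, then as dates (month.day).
As decimals: 5.21 < 5.6. As dates: 5/21 is later than 5/6 (day 21 > day 6).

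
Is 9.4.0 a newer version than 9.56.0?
No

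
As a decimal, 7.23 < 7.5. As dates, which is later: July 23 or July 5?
July 23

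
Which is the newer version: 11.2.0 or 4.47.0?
11.2.0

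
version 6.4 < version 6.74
True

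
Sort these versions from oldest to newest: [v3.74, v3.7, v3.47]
[v3.7, v3.47, v3.74]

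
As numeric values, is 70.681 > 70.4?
True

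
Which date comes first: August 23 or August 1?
August 1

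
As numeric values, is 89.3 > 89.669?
False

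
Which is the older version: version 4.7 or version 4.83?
version 4.7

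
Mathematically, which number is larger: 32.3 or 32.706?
32.706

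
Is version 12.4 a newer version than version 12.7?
No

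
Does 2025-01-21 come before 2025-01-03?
No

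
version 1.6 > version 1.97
False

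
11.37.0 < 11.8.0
False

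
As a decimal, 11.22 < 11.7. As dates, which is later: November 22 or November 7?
November 22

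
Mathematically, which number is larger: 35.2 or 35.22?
35.22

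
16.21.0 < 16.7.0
False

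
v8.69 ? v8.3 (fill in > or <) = >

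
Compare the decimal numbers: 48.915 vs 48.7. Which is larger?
48.915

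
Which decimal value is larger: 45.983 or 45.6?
45.983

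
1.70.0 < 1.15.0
False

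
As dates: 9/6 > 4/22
True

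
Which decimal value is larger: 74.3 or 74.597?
74.597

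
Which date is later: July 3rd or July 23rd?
July 23rd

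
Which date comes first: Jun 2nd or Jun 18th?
Jun 2nd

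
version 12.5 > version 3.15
True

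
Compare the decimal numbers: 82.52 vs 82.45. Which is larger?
82.52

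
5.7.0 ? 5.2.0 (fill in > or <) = >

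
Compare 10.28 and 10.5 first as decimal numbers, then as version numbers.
As decimals: 10.28 < 10.5. As versions: v10.28 > v10.5 (minor version 28 > 5).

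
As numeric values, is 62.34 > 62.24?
True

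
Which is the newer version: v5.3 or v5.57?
v5.57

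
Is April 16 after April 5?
Yes. Day 16 comes after day 5 in April — this is a date comparison, not a decimal one (the decimal 4.16 would be smaller than 4.5).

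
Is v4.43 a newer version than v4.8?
Yes. Version numbers are compared segment by segment as integers, not as decimals: minor version 43 > 8, so v4.43 > v4.8 (even though the decimal 4.43 < 4.8).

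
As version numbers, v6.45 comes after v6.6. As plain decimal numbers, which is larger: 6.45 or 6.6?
6.6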